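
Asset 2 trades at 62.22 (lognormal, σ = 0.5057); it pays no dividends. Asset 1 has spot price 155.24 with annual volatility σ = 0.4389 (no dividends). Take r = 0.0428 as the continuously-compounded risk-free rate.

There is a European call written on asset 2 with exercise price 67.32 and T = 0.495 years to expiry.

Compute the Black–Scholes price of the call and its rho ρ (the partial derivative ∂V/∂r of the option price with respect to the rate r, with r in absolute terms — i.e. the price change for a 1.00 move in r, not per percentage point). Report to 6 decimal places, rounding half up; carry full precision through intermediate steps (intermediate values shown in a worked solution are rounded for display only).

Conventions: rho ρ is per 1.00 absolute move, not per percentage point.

price = 7.318176
ρ = 11.973752

σ√T = 0.5057·√0.495 = 0.355791
d₁ = (ln(S/K) + (r+σ²/2)T) / (σ√T) = (ln(62.22/67.32) + (0.0428+0.5057²/2)·0.495) / 0.355791 = (-0.078781 + 0.084480) / 0.355791 = 0.016018
d₂ = d₁ − σ√T = 0.016018 − 0.355791 = -0.339774
e^{−rT} = 0.979037
N(d₁) = 0.506390,  N(d₂) = 0.367013
Call price V = S·N(d₁) − K·e^{−rT}·N(d₂) = 31.507574 − 24.189398 = 7.318176
ρ = K·T·e^{−rT}·N(d₂) = 11.973752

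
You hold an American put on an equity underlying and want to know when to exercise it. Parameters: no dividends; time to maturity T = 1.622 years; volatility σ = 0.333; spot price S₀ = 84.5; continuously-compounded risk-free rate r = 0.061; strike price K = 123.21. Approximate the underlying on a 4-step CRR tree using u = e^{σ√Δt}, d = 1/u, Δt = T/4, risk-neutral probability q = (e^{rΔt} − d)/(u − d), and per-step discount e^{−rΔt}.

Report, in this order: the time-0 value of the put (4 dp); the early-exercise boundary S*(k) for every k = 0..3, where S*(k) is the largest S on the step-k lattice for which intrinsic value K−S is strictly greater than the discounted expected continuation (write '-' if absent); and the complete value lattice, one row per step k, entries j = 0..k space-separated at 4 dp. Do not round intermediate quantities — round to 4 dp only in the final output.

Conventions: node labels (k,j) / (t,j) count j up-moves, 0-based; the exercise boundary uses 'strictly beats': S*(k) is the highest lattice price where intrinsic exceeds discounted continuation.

Δt=0.40550  u=1.23621  d=0.80892  q=0.50580  discount=0.97557
step 4 (expiry): payoffs max(K−S,0) = 87.0285 67.9168 38.7100 0.0000 0.0000
step 3: (k=3,j=0): S=44.7280, K−S=78.4820, hold=75.4717 ⇒ V=78.4820 exercise | (k=3,j=1): S=68.3541, K−S=54.8559, hold=51.8457 ⇒ V=54.8559 exercise | (k=3,j=2): S=104.4598, K−S=18.7502, hold=18.6632 ⇒ V=18.7502 exercise | (k=3,j=3): S=159.6372, K−S=0.0000, hold=0.0000 ⇒ V=0.0000 continue  boundary S*=104.4598
step 2: (k=2,j=0): S=55.2932, K−S=67.9168, hold=64.9065 ⇒ V=67.9168 exercise | (k=2,j=1): S=84.5000, K−S=38.7100, hold=35.6997 ⇒ V=38.7100 exercise | (k=2,j=2): S=129.1343, K−S=0.0000, hold=9.0400 ⇒ V=9.0400 continue  boundary S*=84.5000
step 1: (k=1,j=0): S=68.3541, K−S=54.8559, hold=51.8457 ⇒ V=54.8559 exercise | (k=1,j=1): S=104.4598, K−S=18.7502, hold=23.1239 ⇒ V=23.1239 continue  boundary S*=68.3541
step 0: (k=0,j=0): S=84.5000, K−S=38.7100, hold=37.8579 ⇒ V=38.7100 exercise  boundary S*=84.5000

price = 38.7100
boundary = 84.5000 68.3541 84.5000 104.4598
tree:
38.7100
54.8559 23.1239
67.9168 38.7100 9.0400
78.4820 54.8559 18.7502 0.0000
87.0285 67.9168 38.7100 0.0000 0.0000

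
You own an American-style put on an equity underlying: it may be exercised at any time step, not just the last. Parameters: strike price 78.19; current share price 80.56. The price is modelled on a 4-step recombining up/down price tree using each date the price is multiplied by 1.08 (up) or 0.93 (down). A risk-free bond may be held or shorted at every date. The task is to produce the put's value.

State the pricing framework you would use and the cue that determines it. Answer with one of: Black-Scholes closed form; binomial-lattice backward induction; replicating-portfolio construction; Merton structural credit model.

Key observation: the exercise right at every one of the 4 steps is what matters: each node needs max(78.19 − S, continuation), which only the stepwise tree valuation starting from spot 80.56 delivers.

framework: binomial-lattice backward induction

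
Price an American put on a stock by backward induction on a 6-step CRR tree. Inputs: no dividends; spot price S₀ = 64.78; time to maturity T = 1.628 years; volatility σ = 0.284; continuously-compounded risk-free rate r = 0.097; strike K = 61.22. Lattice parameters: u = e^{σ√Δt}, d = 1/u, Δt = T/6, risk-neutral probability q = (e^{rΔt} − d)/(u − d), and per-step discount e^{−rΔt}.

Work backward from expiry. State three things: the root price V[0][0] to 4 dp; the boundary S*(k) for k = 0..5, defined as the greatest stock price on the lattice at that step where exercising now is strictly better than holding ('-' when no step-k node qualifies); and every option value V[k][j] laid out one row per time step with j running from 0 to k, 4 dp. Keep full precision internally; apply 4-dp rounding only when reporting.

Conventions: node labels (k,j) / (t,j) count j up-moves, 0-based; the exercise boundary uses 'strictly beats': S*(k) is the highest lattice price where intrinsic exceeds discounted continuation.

price = 4.3103
boundary = - - 48.1888 41.5623 48.1888 41.5623
tree:
4.3103
7.6302 1.8335
13.0312 3.6306 0.4687
19.6577 7.0059 1.0763 0.0000
25.3731 13.0312 2.4714 0.0000 0.0000
30.3025 19.6577 5.6750 0.0000 0.0000 0.0000
34.5540 25.3731 13.0312 0.0000 0.0000 0.0000 0.0000

params: Δt=0.27133 u=1.15944 d=0.86249 q=0.55289 e^(-rΔt)=0.97402
t_6 payoffs: 34.5540 25.3731 13.0312 0.0000 0.0000 0.0000 0.0000
t_5: node(5,0) S=30.9175 payoff=30.3025 vs cont=28.7122 → 30.3025 [stop]  node(5,1) S=41.5623 payoff=19.6577 vs cont=18.0675 → 19.6577 [stop]  node(5,2) S=55.8719 payoff=5.3481 vs cont=5.6750 → 5.6750 [wait]  node(5,3) S=75.1083 payoff=0.0000 vs cont=0.0000 → 0.0000 [wait]  node(5,4) S=100.9677 payoff=0.0000 vs cont=0.0000 → 0.0000 [wait]  node(5,5) S=135.7303 payoff=0.0000 vs cont=0.0000 → 0.0000 [wait]  ⇒ S*(5)=41.5623
t_4: node(4,0) S=35.8469 payoff=25.3731 vs cont=23.7828 → 25.3731 [stop]  node(4,1) S=48.1888 payoff=13.0312 vs cont=11.6170 → 13.0312 [stop]  node(4,2) S=64.7800 payoff=0.0000 vs cont=2.4714 → 2.4714 [wait]  node(4,3) S=87.0834 payoff=0.0000 vs cont=0.0000 → 0.0000 [wait]  node(4,4) S=117.0657 payoff=0.0000 vs cont=0.0000 → 0.0000 [wait]  ⇒ S*(4)=48.1888
t_3: node(3,0) S=41.5623 payoff=19.6577 vs cont=18.0675 → 19.6577 [stop]  node(3,1) S=55.8719 payoff=5.3481 vs cont=7.0059 → 7.0059 [wait]  node(3,2) S=75.1083 payoff=0.0000 vs cont=1.0763 → 1.0763 [wait]  node(3,3) S=100.9677 payoff=0.0000 vs cont=0.0000 → 0.0000 [wait]  ⇒ S*(3)=41.5623
t_2: node(2,0) S=48.1888 payoff=13.0312 vs cont=12.3337 → 13.0312 [stop]  node(2,1) S=64.7800 payoff=0.0000 vs cont=3.6306 → 3.6306 [wait]  node(2,2) S=87.0834 payoff=0.0000 vs cont=0.4687 → 0.4687 [wait]  ⇒ S*(2)=48.1888
t_1: node(1,0) S=55.8719 payoff=5.3481 vs cont=7.6302 → 7.6302 [wait]  node(1,1) S=75.1083 payoff=0.0000 vs cont=1.8335 → 1.8335 [wait]  ⇒ S*(1)=-
t_0: node(0,0) S=64.7800 payoff=0.0000 vs cont=4.3103 → 4.3103 [wait]  ⇒ S*(0)=-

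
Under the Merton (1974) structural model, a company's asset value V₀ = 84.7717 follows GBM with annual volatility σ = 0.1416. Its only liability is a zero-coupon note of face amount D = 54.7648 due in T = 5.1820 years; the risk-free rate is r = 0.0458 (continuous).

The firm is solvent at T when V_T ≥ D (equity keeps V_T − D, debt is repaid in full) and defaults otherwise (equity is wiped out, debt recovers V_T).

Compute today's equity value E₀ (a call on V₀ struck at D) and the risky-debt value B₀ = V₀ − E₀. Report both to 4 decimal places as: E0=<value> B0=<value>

E0=41.7050 B0=43.0667

Work the structural quantities from V₀ = 84.7717 against face 54.7648:
d₁ = [ln(V₀/D) + (r + σ²/2)T] / (σ√T)
   = [ln(84.7717/54.7648) + (0.0458 + 0.5·0.1416²)·5.1820] / (0.1416·√5.1820)
   = [0.436914 + 0.289287] / 0.322338 = 2.252915
d₂ = d₁ − σ√T = 2.252915 − 0.322338 = 1.930576
N(d₁) = 0.987868,  N(d₂) = 0.973232,  e^(−rT) = 0.788727
E₀ = V₀·N(d₁) − D·e^(−rT)·N(d₂)
   = 84.7717·0.987868 − 54.7648·0.788727·0.973232 = 41.704993
B₀ = V₀ − E₀ = 84.7717 − 41.704993 = 43.066707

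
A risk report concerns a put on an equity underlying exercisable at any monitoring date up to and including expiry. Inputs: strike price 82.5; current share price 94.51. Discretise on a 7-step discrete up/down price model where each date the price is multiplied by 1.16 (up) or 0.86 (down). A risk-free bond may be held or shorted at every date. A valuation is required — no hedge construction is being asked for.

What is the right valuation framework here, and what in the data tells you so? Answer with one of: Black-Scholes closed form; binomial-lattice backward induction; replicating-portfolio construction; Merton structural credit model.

framework: binomial-lattice backward induction

Key observation: an American put (K = 82.5, S₀ = 94.51) on a 7-date tree has no closed form — the optimal stopping decision is embedded and must be resolved recursively from expiry.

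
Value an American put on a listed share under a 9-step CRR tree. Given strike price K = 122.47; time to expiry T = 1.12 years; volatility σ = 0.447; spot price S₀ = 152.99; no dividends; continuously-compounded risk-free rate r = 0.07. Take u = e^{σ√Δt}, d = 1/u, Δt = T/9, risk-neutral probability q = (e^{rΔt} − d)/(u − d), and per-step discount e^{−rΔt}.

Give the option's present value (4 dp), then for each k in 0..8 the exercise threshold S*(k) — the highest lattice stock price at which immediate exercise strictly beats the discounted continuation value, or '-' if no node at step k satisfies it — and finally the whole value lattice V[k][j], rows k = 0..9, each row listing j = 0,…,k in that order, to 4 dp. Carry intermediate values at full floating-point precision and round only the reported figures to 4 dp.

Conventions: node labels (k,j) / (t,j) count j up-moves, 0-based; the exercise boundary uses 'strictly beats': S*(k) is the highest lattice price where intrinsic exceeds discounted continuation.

Δt=0.12444, u=1.17080, d=0.85412, q=0.48829, disc=e^(-rΔt)=0.99133
k=9 terminal: V=max(K-S,0) → 85.4599 71.7376 52.9275 27.1431 0.0000 0.0000 0.0000 0.0000 0.0000 0.0000
k=8: j=0 S=43.3314 intr=79.1386 cont=78.0763 V=79.1386[EX]; j=1 S=59.3975 intr=63.0725 cont=62.0103 V=63.0725[EX]; j=2 S=81.4204 intr=41.0496 cont=39.9874 V=41.0496[EX]; j=3 S=111.6087 intr=10.8613 cont=13.7690 V=13.7690[hold]; j=4 S=152.9900 intr=0.0000 cont=0.0000 V=0.0000[hold]; j=5 S=209.7143 intr=0.0000 cont=0.0000 V=0.0000[hold]; j=6 S=287.4703 intr=0.0000 cont=0.0000 V=0.0000[hold]; j=7 S=394.0561 intr=0.0000 cont=0.0000 V=0.0000[hold]; j=8 S=540.1608 intr=0.0000 cont=0.0000 V=0.0000[hold]  S*(8)=81.4204
k=7: j=0 S=50.7324 intr=71.7376 cont=70.6754 V=71.7376[EX]; j=1 S=69.5425 intr=52.9275 cont=51.8652 V=52.9275[EX]; j=2 S=95.3269 intr=27.1431 cont=27.4883 V=27.4883[hold]; j=3 S=130.6714 intr=0.0000 cont=6.9847 V=6.9847[hold]; j=4 S=179.1206 intr=0.0000 cont=0.0000 V=0.0000[hold]; j=5 S=245.5334 intr=0.0000 cont=0.0000 V=0.0000[hold]; j=6 S=336.5701 intr=0.0000 cont=0.0000 V=0.0000[hold]; j=7 S=461.3606 intr=0.0000 cont=0.0000 V=0.0000[hold]  S*(7)=69.5425
k=6: j=0 S=59.3975 intr=63.0725 cont=62.0103 V=63.0725[EX]; j=1 S=81.4204 intr=41.0496 cont=40.1545 V=41.0496[EX]; j=2 S=111.6087 intr=10.8613 cont=17.3251 V=17.3251[hold]; j=3 S=152.9900 intr=0.0000 cont=3.5431 V=3.5431[hold]; j=4 S=209.7143 intr=0.0000 cont=0.0000 V=0.0000[hold]; j=5 S=287.4703 intr=0.0000 cont=0.0000 V=0.0000[hold]; j=6 S=394.0561 intr=0.0000 cont=0.0000 V=0.0000[hold]  S*(6)=81.4204
k=5: j=0 S=69.5425 intr=52.9275 cont=51.8652 V=52.9275[EX]; j=1 S=95.3269 intr=27.1431 cont=29.2097 V=29.2097[hold]; j=2 S=130.6714 intr=0.0000 cont=10.5036 V=10.5036[hold]; j=3 S=179.1206 intr=0.0000 cont=1.7973 V=1.7973[hold]; j=4 S=245.5334 intr=0.0000 cont=0.0000 V=0.0000[hold]; j=5 S=336.5701 intr=0.0000 cont=0.0000 V=0.0000[hold]  S*(5)=69.5425
k=4: j=0 S=81.4204 intr=41.0496 cont=40.9878 V=41.0496[EX]; j=1 S=111.6087 intr=10.8613 cont=19.9016 V=19.9016[hold]; j=2 S=152.9900 intr=0.0000 cont=6.1982 V=6.1982[hold]; j=3 S=209.7143 intr=0.0000 cont=0.9117 V=0.9117[hold]; j=4 S=287.4703 intr=0.0000 cont=0.0000 V=0.0000[hold]  S*(4)=81.4204
k=3: j=0 S=95.3269 intr=27.1431 cont=30.4569 V=30.4569[hold]; j=1 S=130.6714 intr=0.0000 cont=13.0959 V=13.0959[hold]; j=2 S=179.1206 intr=0.0000 cont=3.5855 V=3.5855[hold]; j=3 S=245.5334 intr=0.0000 cont=0.4625 V=0.4625[hold]  S*(3)=-
k=2: j=0 S=111.6087 intr=10.8613 cont=21.7891 V=21.7891[hold]; j=1 S=152.9900 intr=0.0000 cont=8.3788 V=8.3788[hold]; j=2 S=209.7143 intr=0.0000 cont=2.0427 V=2.0427[hold]  S*(2)=-
k=1: j=0 S=130.6714 intr=0.0000 cont=15.1088 V=15.1088[hold]; j=1 S=179.1206 intr=0.0000 cont=5.2391 V=5.2391[hold]  S*(1)=-
k=0: j=0 S=152.9900 intr=0.0000 cont=10.2003 V=10.2003[hold]  S*(0)=-

price = 10.2003
boundary = - - - - 81.4204 69.5425 81.4204 69.5425 81.4204
tree:
10.2003
15.1088 5.2391
21.7891 8.3788 2.0427
30.4569 13.0959 3.5855 0.4625
41.0496 19.9016 6.1982 0.9117 0.0000
52.9275 29.2097 10.5036 1.7973 0.0000 0.0000
63.0725 41.0496 17.3251 3.5431 0.0000 0.0000 0.0000
71.7376 52.9275 27.4883 6.9847 0.0000 0.0000 0.0000 0.0000
79.1386 63.0725 41.0496 13.7690 0.0000 0.0000 0.0000 0.0000 0.0000
85.4599 71.7376 52.9275 27.1431 0.0000 0.0000 0.0000 0.0000 0.0000 0.0000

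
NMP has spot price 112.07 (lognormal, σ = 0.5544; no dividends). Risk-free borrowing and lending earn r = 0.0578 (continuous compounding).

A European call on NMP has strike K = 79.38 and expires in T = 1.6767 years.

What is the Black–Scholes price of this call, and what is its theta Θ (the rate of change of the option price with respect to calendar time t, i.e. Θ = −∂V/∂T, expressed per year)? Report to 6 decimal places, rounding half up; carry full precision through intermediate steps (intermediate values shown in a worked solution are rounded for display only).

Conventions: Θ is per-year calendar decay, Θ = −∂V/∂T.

σ√T = 0.5544·√1.6767 = 0.717878
d₁ = (ln(S/K) + (r+σ²/2)T) / (σ√T) = (ln(112.07/79.38) + (0.0578+0.5544²/2)·1.6767) / 0.717878 = (0.344877 + 0.354588) / 0.717878 = 0.974351
d₂ = d₁ − σ√T = 0.974351 − 0.717878 = 0.256472
e^{−rT} = 0.907635
N(d₁) = 0.835059,  N(d₂) = 0.601207
Call price V = S·N(d₁) − K·e^{−rT}·N(d₂) = 93.585032 − 43.315777 = 50.269255
φ(d₁) = (1/√(2π))·e^{−d₁²/2} = 0.248176
Θ = −S·φ(d₁)·σ/(2√T) − r·K·e^{−rT}·N(d₂) = −5.954075 − 2.503652 = -8.457727

price = 50.269255
Θ = -8.457727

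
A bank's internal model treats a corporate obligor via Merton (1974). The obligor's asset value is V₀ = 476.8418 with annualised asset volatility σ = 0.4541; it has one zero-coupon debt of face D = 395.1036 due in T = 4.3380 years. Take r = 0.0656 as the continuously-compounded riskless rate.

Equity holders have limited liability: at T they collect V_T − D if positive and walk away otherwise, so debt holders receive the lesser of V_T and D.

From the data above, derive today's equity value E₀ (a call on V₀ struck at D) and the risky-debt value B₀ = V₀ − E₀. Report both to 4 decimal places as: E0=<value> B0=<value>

E0=246.1798 B0=230.6620

With assets at 476.8418 and a single debt payment of 395.1036 at 4.3380 years:
d₁ = [ln(V₀/D) + (r + σ²/2)T] / (σ√T)
   = [ln(476.8418/395.1036) + (0.0656 + 0.5·0.4541²)·4.3380] / (0.4541·√4.3380)
   = [0.188037 + 0.731835] / 0.945793 = 0.972593
d₂ = d₁ − σ√T = 0.972593 − 0.945793 = 0.026800
N(d₁) = 0.834622,  N(d₂) = 0.510690,  e^(−rT) = 0.752336
E₀ = V₀·N(d₁) − D·e^(−rT)·N(d₂)
   = 476.8418·0.834622 − 395.1036·0.752336·0.510690 = 246.179826
B₀ = V₀ − E₀ = 476.8418 − 246.179826 = 230.661974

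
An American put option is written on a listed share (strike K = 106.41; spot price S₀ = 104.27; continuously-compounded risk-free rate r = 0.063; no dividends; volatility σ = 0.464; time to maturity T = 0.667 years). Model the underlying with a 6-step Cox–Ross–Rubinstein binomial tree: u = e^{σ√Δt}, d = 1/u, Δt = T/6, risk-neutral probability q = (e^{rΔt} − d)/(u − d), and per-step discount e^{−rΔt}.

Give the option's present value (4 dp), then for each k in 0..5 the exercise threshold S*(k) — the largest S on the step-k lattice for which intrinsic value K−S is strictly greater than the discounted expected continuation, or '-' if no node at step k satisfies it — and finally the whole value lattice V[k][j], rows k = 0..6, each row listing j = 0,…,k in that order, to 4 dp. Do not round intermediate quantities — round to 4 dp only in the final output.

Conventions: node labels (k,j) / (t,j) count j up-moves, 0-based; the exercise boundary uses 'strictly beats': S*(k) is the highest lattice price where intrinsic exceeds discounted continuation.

price = 14.7980
boundary = - - - 65.5536 76.5216 89.3247
tree:
14.7980
21.6269 7.7332
30.4386 12.5476 2.7133
40.8564 19.7750 5.0254 0.2879
50.2524 29.8884 9.2811 0.5618 0.0000
58.3016 40.8564 17.0853 1.0965 0.0000 0.0000
65.1971 50.2524 29.8884 2.1400 0.0000 0.0000 0.0000

params: Δt=0.11117 u=1.16731 d=0.85667 q=0.48402 e^(-rΔt)=0.99302
t_6 payoffs: 65.1971 50.2524 29.8884 2.1400 0.0000 0.0000 0.0000
t_5: node(5,0) S=48.1084 payoff=58.3016 vs cont=57.5589 → 58.3016 [stop]  node(5,1) S=65.5536 payoff=40.8564 vs cont=40.1138 → 40.8564 [stop]  node(5,2) S=89.3247 payoff=17.0853 vs cont=16.3426 → 17.0853 [stop]  node(5,3) S=121.7158 payoff=0.0000 vs cont=1.0965 → 1.0965 [wait]  node(5,4) S=165.8526 payoff=0.0000 vs cont=0.0000 → 0.0000 [wait]  node(5,5) S=225.9944 payoff=0.0000 vs cont=0.0000 → 0.0000 [wait]  ⇒ S*(5)=89.3247
t_4: node(4,0) S=56.1576 payoff=50.2524 vs cont=49.5097 → 50.2524 [stop]  node(4,1) S=76.5216 payoff=29.8884 vs cont=29.1458 → 29.8884 [stop]  node(4,2) S=104.2700 payoff=2.1400 vs cont=9.2811 → 9.2811 [wait]  node(4,3) S=142.0806 payoff=0.0000 vs cont=0.5618 → 0.5618 [wait]  node(4,4) S=193.6021 payoff=0.0000 vs cont=0.0000 → 0.0000 [wait]  ⇒ S*(4)=76.5216
t_3: node(3,0) S=65.5536 payoff=40.8564 vs cont=40.1138 → 40.8564 [stop]  node(3,1) S=89.3247 payoff=17.0853 vs cont=19.7750 → 19.7750 [wait]  node(3,2) S=121.7158 payoff=0.0000 vs cont=5.0254 → 5.0254 [wait]  node(3,3) S=165.8526 payoff=0.0000 vs cont=0.2879 → 0.2879 [wait]  ⇒ S*(3)=65.5536
t_2: node(2,0) S=76.5216 payoff=29.8884 vs cont=30.4386 → 30.4386 [wait]  node(2,1) S=104.2700 payoff=2.1400 vs cont=12.5476 → 12.5476 [wait]  node(2,2) S=142.0806 payoff=0.0000 vs cont=2.7133 → 2.7133 [wait]  ⇒ S*(2)=-
t_1: node(1,0) S=89.3247 payoff=17.0853 vs cont=21.6269 → 21.6269 [wait]  node(1,1) S=121.7158 payoff=0.0000 vs cont=7.7332 → 7.7332 [wait]  ⇒ S*(1)=-
t_0: node(0,0) S=104.2700 payoff=2.1400 vs cont=14.7980 → 14.7980 [wait]  ⇒ S*(0)=-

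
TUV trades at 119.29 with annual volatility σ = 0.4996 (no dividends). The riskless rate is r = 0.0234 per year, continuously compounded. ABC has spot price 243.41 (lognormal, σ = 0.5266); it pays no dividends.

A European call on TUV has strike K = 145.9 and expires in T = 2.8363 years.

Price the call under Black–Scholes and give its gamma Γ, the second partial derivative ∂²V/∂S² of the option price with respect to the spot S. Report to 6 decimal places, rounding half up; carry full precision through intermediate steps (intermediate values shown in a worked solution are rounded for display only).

σ√T = 0.4996·√2.8363 = 0.841392
d₁ = (ln(S/K) + (r+σ²/2)T) / (σ√T) = (ln(119.29/145.9) + (0.0234+0.4996²/2)·2.8363) / 0.841392 = (-0.201364 + 0.420340) / 0.841392 = 0.260254
d₂ = d₁ − σ√T = 0.260254 − 0.841392 = -0.581138
e^{−rT} = 0.935785
N(d₁) = 0.602666,  N(d₂) = 0.280574
Call price V = S·N(d₁) − K·e^{−rT}·N(d₂) = 71.892049 − 38.307025 = 33.585024
φ(d₁) = (1/√(2π))·e^{−d₁²/2} = 0.385658
Γ = φ(d₁) / (S·σ·√T) = 0.003842

price = 33.585024
Γ = 0.003842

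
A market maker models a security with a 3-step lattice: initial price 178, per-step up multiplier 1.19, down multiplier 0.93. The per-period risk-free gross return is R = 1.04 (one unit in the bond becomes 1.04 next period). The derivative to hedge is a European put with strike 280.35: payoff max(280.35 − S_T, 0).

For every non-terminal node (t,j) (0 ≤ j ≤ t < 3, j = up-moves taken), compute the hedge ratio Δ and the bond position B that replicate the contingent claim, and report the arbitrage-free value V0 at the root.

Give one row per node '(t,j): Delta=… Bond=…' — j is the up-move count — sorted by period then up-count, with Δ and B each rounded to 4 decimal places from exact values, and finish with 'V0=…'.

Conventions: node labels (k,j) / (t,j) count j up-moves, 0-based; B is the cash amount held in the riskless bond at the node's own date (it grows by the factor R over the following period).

The replicating-portfolio and risk-neutral prices coincide; use p* = (1.04−0.93)/(1.19−0.93) = 0.4231 for the latter.
At maturity the claim pays: V(3,0)=137.1745, V(3,1)=97.1469, V(3,2)=45.9288, V(3,3)=0.0000
(2,0): S=153.9522. Δ = (V_up−V_dn)/(S_up−S_dn) = (97.1469−137.1745)/(183.2031−143.1755) = -1.0000. V = [p*·97.1469 + (1−p*)·137.1745]/1.04 = 115.6151. B = V − Δ·S = 269.5673.
(2,1): S=196.9926. Δ = (V_up−V_dn)/(S_up−S_dn) = (45.9288−97.1469)/(234.4212−183.2031) = -1.0000. V = [p*·45.9288 + (1−p*)·97.1469]/1.04 = 72.5747. B = V − Δ·S = 269.5673.
(2,2): S=252.0658. Δ = (V_up−V_dn)/(S_up−S_dn) = (0.0000−45.9288)/(299.9583−234.4212) = -0.7008. V = [p*·0.0000 + (1−p*)·45.9288]/1.04 = 25.4783. B = V − Δ·S = 202.1275.
(1,0): S=165.5400. Δ = (V_up−V_dn)/(S_up−S_dn) = (72.5747−115.6151)/(196.9926−153.9522) = -1.0000. V = [p*·72.5747 + (1−p*)·115.6151]/1.04 = 93.6593. B = V − Δ·S = 259.1993.
(1,1): S=211.8200. Δ = (V_up−V_dn)/(S_up−S_dn) = (25.4783−72.5747)/(252.0658−196.9926) = -0.8552. V = [p*·25.4783 + (1−p*)·72.5747]/1.04 = 50.6243. B = V − Δ·S = 231.7645.
(0,0): S=178.0000. Δ = (V_up−V_dn)/(S_up−S_dn) = (50.6243−93.6593)/(211.8200−165.5400) = -0.9299. V = [p*·50.6243 + (1−p*)·93.6593]/1.04 = 72.5502. B = V − Δ·S = 238.0695.
Sanity check at the root: Δ(0,0)·S0 + B(0,0) reproduces V0 = 72.5502.

(0,0): Delta=-0.9299 Bond=238.0695
(1,0): Delta=-1.0000 Bond=259.1993
(1,1): Delta=-0.8552 Bond=231.7645
(2,0): Delta=-1.0000 Bond=269.5673
(2,1): Delta=-1.0000 Bond=269.5673
(2,2): Delta=-0.7008 Bond=202.1275
V0=72.5502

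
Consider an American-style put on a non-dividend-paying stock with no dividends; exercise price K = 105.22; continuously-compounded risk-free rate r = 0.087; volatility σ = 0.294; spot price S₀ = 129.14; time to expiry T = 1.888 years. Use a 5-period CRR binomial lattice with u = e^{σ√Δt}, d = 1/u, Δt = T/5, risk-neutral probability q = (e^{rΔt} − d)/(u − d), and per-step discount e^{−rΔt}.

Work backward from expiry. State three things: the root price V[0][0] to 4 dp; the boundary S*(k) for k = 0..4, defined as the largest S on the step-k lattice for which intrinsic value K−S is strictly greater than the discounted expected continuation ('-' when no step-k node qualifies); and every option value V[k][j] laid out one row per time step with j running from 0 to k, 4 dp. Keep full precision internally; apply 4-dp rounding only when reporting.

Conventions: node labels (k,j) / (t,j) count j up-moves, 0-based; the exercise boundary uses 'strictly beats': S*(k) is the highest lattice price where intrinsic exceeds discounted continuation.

Δt=0.37760, u=1.19801, d=0.83472, q=0.54689, disc=e^(-rΔt)=0.96768
k=5 terminal: V=max(K-S,0) → 52.8887 30.1129 0.0000 0.0000 0.0000 0.0000
k=4: j=0 S=62.6933 intr=42.5267 cont=39.1262 V=42.5267[EX]; j=1 S=89.9790 intr=15.2410 cont=13.2036 V=15.2410[EX]; j=2 S=129.1400 intr=0.0000 cont=0.0000 V=0.0000[hold]; j=3 S=185.3449 intr=0.0000 cont=0.0000 V=0.0000[hold]; j=4 S=266.0114 intr=0.0000 cont=0.0000 V=0.0000[hold]  S*(4)=89.9790
k=3: j=0 S=75.1071 intr=30.1129 cont=26.7124 V=30.1129[EX]; j=1 S=107.7956 intr=0.0000 cont=6.6827 V=6.6827[hold]; j=2 S=154.7108 intr=0.0000 cont=0.0000 V=0.0000[hold]; j=3 S=222.0447 intr=0.0000 cont=0.0000 V=0.0000[hold]  S*(3)=75.1071
k=2: j=0 S=89.9790 intr=15.2410 cont=16.7402 V=16.7402[hold]; j=1 S=129.1400 intr=0.0000 cont=2.9302 V=2.9302[hold]; j=2 S=185.3449 intr=0.0000 cont=0.0000 V=0.0000[hold]  S*(2)=-
k=1: j=0 S=107.7956 intr=0.0000 cont=8.8908 V=8.8908[hold]; j=1 S=154.7108 intr=0.0000 cont=1.2848 V=1.2848[hold]  S*(1)=-
k=0: j=0 S=129.1400 intr=0.0000 cont=4.5783 V=4.5783[hold]  S*(0)=-

price = 4.5783
boundary = - - - 75.1071 89.9790
tree:
4.5783
8.8908 1.2848
16.7402 2.9302 0.0000
30.1129 6.6827 0.0000 0.0000
42.5267 15.2410 0.0000 0.0000 0.0000
52.8887 30.1129 0.0000 0.0000 0.0000 0.0000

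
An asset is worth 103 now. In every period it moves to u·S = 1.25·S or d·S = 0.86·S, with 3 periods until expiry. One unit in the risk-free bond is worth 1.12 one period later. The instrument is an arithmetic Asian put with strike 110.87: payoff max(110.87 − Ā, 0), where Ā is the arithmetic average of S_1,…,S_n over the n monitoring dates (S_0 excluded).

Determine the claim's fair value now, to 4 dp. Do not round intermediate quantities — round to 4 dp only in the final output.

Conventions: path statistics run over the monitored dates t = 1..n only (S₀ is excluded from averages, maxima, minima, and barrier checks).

With p* = (R−d)/(u−d) = 0.6667, sum probability × payoff across the paths and divide by R^3.
Enumerate all 2^3 = 8 price paths (U = up ×1.25, D = down ×0.86); each path with k up-moves has probability p*^k·(1−p*)^(3−k).
DDD: Ā=76.7575, payoff=34.1125, prob=0.037037
UDD: Ā=111.5662, payoff=0.0000, prob=0.074074
DUD: Ā=98.1762, payoff=12.6938, prob=0.074074
UUD: Ā=142.6979, payoff=0.0000, prob=0.148148
DDU: Ā=86.6608, payoff=24.2092, prob=0.074074
UDU: Ā=125.9604, payoff=0.0000, prob=0.148148
DUU: Ā=112.5704, payoff=0.0000, prob=0.148148
UUU: Ā=163.6198, payoff=0.0000, prob=0.296296
Price = Σ prob·payoff / R^3 = 3.996986 / 1.404928 = 2.8450

price = 2.8450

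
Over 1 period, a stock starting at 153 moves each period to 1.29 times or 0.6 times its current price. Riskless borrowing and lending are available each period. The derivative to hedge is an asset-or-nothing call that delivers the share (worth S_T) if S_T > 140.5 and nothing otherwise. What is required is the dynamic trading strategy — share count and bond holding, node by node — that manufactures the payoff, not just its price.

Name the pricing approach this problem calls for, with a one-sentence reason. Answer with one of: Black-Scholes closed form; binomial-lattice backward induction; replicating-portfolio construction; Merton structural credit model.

framework: replicating-portfolio construction

Key observation: since the answer must list Δ and B at each node of the 1.29/0.6 lattice on 153, the replicating-portfolio method — solving the two-state system at every node — is the one that applies.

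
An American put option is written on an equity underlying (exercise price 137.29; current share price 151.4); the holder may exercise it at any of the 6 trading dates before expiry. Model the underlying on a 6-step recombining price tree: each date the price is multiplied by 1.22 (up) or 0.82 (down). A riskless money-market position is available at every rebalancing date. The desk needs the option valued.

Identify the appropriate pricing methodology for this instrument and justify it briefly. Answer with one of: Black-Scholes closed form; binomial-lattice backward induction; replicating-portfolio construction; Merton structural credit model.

framework: binomial-lattice backward induction

Key observation: the defining feature is the embedded early-exercise option across 6 discrete dates on the spot-151.4 tree; pricing the strike-137.29 put means working backward with an exercise test at every node.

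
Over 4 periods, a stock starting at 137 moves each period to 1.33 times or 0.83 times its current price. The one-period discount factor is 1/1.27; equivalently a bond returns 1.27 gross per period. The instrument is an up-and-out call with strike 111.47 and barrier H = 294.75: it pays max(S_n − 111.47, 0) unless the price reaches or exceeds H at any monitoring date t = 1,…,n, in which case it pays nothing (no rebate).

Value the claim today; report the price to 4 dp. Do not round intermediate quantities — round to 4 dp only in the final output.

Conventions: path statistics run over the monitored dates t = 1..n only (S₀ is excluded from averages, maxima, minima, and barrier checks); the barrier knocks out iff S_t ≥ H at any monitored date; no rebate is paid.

price = 16.1430

Risk-neutral up-probability p* = (R−d)/(u−d) = (1.27−0.83)/(1.33−0.83) = 0.8800; the claim prices as the p*-weighted sum of path payoffs discounted by R^4.
Enumerate all 2^4 = 16 price paths (U = up ×1.33, D = down ×0.83); each path with k up-moves has probability p*^k·(1−p*)^(4−k).
DDDD: M=113.7100, payoff=0.0000, prob=0.000207
UDDD: M=182.2100, payoff=0.0000, prob=0.001521
DUDD: M=151.2343, payoff=0.0000, prob=0.001521
UUDD: M=242.3393, payoff=55.4775, prob=0.011151
DDUD: M=125.5245, payoff=0.0000, prob=0.001521
UDUD: M=201.1416, payoff=55.4775, prob=0.011151
DUUD: M=201.1416, payoff=55.4775, prob=0.011151
UUUD: M=322.3113, payoff=0.0000, prob=0.081777
DDDU: M=113.7100, payoff=0.0000, prob=0.001521
UDDU: M=182.2100, payoff=55.4775, prob=0.011151
DUDU: M=166.9475, payoff=55.4775, prob=0.011151
UUDU: M=267.5184, payoff=156.0484, prob=0.081777
DDUU: M=166.9475, payoff=55.4775, prob=0.011151
UDUU: M=267.5184, payoff=156.0484, prob=0.081777
DUUU: M=267.5184, payoff=156.0484, prob=0.081777
UUUU: M=428.6740, payoff=0.0000, prob=0.599695
Price = Σ prob·payoff / R^4 = 41.995230 / 2.601446 = 16.1430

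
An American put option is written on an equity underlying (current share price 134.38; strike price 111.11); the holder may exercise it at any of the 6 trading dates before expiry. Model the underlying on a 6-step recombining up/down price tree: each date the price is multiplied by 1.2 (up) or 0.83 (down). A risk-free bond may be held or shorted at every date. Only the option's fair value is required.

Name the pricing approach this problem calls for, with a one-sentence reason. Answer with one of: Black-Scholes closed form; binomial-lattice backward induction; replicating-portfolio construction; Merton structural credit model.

Key observation: the defining feature is the embedded early-exercise option across 6 discrete dates on the spot-134.38 tree; pricing the strike-111.11 put means working backward with an exercise test at every node.

framework: binomial-lattice backward induction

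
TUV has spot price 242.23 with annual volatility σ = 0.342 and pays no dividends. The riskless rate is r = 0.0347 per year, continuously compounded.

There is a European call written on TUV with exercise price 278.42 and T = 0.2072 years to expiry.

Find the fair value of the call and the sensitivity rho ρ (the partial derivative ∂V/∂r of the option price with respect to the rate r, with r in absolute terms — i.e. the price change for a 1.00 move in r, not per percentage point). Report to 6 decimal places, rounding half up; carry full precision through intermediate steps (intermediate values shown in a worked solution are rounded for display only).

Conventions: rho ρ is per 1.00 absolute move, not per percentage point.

price = 4.435811
ρ = 10.149077

σ√T = 0.342·√0.2072 = 0.155676
d₁ = (ln(S/K) + (r+σ²/2)T) / (σ√T) = (ln(242.23/278.42) + (0.0347+0.342²/2)·0.2072) / 0.155676 = (-0.139243 + 0.019307) / 0.155676 = -0.770420
d₂ = d₁ − σ√T = -0.770420 − 0.155676 = -0.926096
e^{−rT} = 0.992836
N(d₁) = 0.220525,  N(d₂) = 0.177198
Call price V = S·N(d₁) − K·e^{−rT}·N(d₂) = 53.417843 − 48.982032 = 4.435811
ρ = K·T·e^{−rT}·N(d₂) = 10.149077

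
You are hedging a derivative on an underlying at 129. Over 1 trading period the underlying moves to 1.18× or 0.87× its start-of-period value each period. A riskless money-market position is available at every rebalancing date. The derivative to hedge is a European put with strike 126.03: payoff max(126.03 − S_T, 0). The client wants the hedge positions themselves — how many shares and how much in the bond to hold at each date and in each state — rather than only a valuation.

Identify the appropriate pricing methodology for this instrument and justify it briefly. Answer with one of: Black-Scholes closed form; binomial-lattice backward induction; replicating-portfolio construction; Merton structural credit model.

framework: replicating-portfolio construction

Key observation: the deliverable is the dynamic trading strategy on the 1-step tree (spot 129, moves 1.18 and 0.87), so the valuation must go through the node-by-node replicating-portfolio solve.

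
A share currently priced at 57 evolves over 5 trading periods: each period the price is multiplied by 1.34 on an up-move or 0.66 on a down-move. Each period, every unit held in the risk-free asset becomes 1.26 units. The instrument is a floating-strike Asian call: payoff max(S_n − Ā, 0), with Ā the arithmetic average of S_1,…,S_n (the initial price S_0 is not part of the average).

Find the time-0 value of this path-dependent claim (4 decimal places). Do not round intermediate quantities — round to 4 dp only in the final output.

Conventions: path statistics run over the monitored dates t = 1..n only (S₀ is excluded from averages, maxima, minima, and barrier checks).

price = 19.4901

With p* = (R−d)/(u−d) = 0.8824, sum probability × payoff across the paths and divide by R^5.
Enumerate all 2^5 = 32 price paths (U = up ×1.34, D = down ×0.66); each path with k up-moves has probability p*^k·(1−p*)^(5−k).
DDDDD: Ā=19.3581, payoff=0.0000, prob=0.000023
UDDDD: Ā=39.3028, payoff=0.0000, prob=0.000169
DUDDD: Ā=31.5508, payoff=0.0000, prob=0.000169
UUDDD: Ā=64.0576, payoff=0.0000, prob=0.001268
DDUDD: Ā=26.4344, payoff=0.0000, prob=0.000169
UDUDD: Ā=53.6699, payoff=0.0000, prob=0.001268
DUUDD: Ā=45.9179, payoff=0.0000, prob=0.001268
UUUDD: Ā=93.2273, payoff=0.0000, prob=0.009508
DDDUD: Ā=23.0577, payoff=0.0000, prob=0.000169
UDDUD: Ā=46.8140, payoff=0.0000, prob=0.001268
DUDUD: Ā=39.0620, payoff=0.0000, prob=0.001268
UUDUD: Ā=79.3078, payoff=0.0000, prob=0.009508
DDUUD: Ā=33.9457, payoff=0.0000, prob=0.001268
UDUUD: Ā=68.9201, payoff=0.0000, prob=0.009508
DUUUD: Ā=61.1681, payoff=0.0000, prob=0.009508
UUUUD: Ā=124.1898, payoff=0.0000, prob=0.071310
DDDDU: Ā=20.8290, payoff=0.0000, prob=0.000169
UDDDU: Ā=42.2892, payoff=0.0000, prob=0.001268
DUDDU: Ā=34.5372, payoff=0.0000, prob=0.001268
UUDDU: Ā=70.1209, payoff=0.0000, prob=0.009508
DDUDU: Ā=29.4209, payoff=0.0041, prob=0.001268
UDUDU: Ā=59.7332, payoff=0.0084, prob=0.009508
DUUDU: Ā=51.9812, payoff=7.7604, prob=0.009508
UUUDU: Ā=105.5377, payoff=15.7559, prob=0.071310
DDDUU: Ā=26.0441, payoff=3.3809, prob=0.001268
UDDUU: Ā=52.8774, payoff=6.8643, prob=0.009508
DUDUU: Ā=45.1254, payoff=14.6163, prob=0.009508
UUDUU: Ā=91.6182, payoff=29.6754, prob=0.071310
DDUUU: Ā=40.0091, payoff=19.7326, prob=0.009508
UDUUU: Ā=81.2305, payoff=40.0631, prob=0.071310
DUUUU: Ā=73.4785, payoff=47.8151, prob=0.071310
UUUUU: Ā=149.1836, payoff=97.0792, prob=0.534825
Price = Σ prob·payoff / R^5 = 61.896695 / 3.175797 = 19.4901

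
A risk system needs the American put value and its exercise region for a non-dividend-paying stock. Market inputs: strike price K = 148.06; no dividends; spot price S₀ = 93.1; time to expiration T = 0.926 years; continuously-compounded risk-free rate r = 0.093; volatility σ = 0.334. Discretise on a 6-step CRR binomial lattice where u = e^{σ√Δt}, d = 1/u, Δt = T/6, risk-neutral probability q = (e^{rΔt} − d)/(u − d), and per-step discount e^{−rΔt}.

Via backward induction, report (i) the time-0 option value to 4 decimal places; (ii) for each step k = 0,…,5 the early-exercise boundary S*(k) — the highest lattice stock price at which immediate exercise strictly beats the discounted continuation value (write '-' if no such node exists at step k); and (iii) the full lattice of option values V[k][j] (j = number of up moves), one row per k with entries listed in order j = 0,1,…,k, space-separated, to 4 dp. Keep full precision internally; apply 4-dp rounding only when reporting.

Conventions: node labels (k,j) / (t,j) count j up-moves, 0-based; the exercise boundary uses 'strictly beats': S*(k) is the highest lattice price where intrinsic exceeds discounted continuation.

Δt=0.15433  u=1.14021  d=0.87703  q=0.52217  discount=0.98575
step 6 (expiry): payoffs max(K−S,0) = 105.6918 92.9780 76.4490 54.9600 27.0226 0.0000 0.0000
step 5: (k=5,j=0): S=48.3086, K−S=99.7514, hold=97.6415 ⇒ V=99.7514 exercise | (k=5,j=1): S=62.8051, K−S=85.2549, hold=83.1450 ⇒ V=85.2549 exercise | (k=5,j=2): S=81.6516, K−S=66.4084, hold=64.2985 ⇒ V=66.4084 exercise | (k=5,j=3): S=106.1536, K−S=41.9064, hold=39.7965 ⇒ V=41.9064 exercise | (k=5,j=4): S=138.0081, K−S=10.0519, hold=12.7281 ⇒ V=12.7281 continue | (k=5,j=5): S=179.4216, K−S=0.0000, hold=0.0000 ⇒ V=0.0000 continue  boundary S*=106.1536
step 4: (k=4,j=0): S=55.0820, K−S=92.9780, hold=90.8681 ⇒ V=92.9780 exercise | (k=4,j=1): S=71.6110, K−S=76.4490, hold=74.3391 ⇒ V=76.4490 exercise | (k=4,j=2): S=93.1000, K−S=54.9600, hold=52.8501 ⇒ V=54.9600 exercise | (k=4,j=3): S=121.0374, K−S=27.0226, hold=26.2902 ⇒ V=27.0226 exercise | (k=4,j=4): S=157.3583, K−S=0.0000, hold=5.9951 ⇒ V=5.9951 continue  boundary S*=121.0374
step 3: (k=3,j=0): S=62.8051, K−S=85.2549, hold=83.1450 ⇒ V=85.2549 exercise | (k=3,j=1): S=81.6516, K−S=66.4084, hold=64.2985 ⇒ V=66.4084 exercise | (k=3,j=2): S=106.1536, K−S=41.9064, hold=39.7965 ⇒ V=41.9064 exercise | (k=3,j=3): S=138.0081, K−S=10.0519, hold=15.8140 ⇒ V=15.8140 continue  boundary S*=106.1536
step 2: (k=2,j=0): S=71.6110, K−S=76.4490, hold=74.3391 ⇒ V=76.4490 exercise | (k=2,j=1): S=93.1000, K−S=54.9600, hold=52.8501 ⇒ V=54.9600 exercise | (k=2,j=2): S=121.0374, K−S=27.0226, hold=27.8786 ⇒ V=27.8786 continue  boundary S*=93.1000
step 1: (k=1,j=0): S=81.6516, K−S=66.4084, hold=64.2985 ⇒ V=66.4084 exercise | (k=1,j=1): S=106.1536, K−S=41.9064, hold=40.2371 ⇒ V=41.9064 exercise  boundary S*=106.1536
step 0: (k=0,j=0): S=93.1000, K−S=54.9600, hold=52.8501 ⇒ V=54.9600 exercise  boundary S*=93.1000

price = 54.9600
boundary = 93.1000 106.1536 93.1000 106.1536 121.0374 106.1536
tree:
54.9600
66.4084 41.9064
76.4490 54.9600 27.8786
85.2549 66.4084 41.9064 15.8140
92.9780 76.4490 54.9600 27.0226 5.9951
99.7514 85.2549 66.4084 41.9064 12.7281 0.0000
105.6918 92.9780 76.4490 54.9600 27.0226 0.0000 0.0000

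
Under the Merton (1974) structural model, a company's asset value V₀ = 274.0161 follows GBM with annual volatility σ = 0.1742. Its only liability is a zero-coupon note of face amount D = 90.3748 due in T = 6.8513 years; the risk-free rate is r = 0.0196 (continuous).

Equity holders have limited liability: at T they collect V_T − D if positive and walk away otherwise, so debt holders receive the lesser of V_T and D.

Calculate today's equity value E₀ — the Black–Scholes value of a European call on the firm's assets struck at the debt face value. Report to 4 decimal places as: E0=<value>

Apply the equity-as-call identities (strike 90.3748, horizon 6.8513 years):
d₁ = [ln(V₀/D) + (r + σ²/2)T] / (σ√T)
   = [ln(274.0161/90.3748) + (0.0196 + 0.5·0.1742²)·6.8513] / (0.1742·√6.8513)
   = [1.109221 + 0.238239] / 0.455968 = 2.955163
d₂ = d₁ − σ√T = 2.955163 − 0.455968 = 2.499194
N(d₁) = 0.998437,  N(d₂) = 0.993776,  e^(−rT) = 0.874340
E₀ = V₀·N(d₁) − D·e^(−rT)·N(d₂)
   = 274.0161·0.998437 − 90.3748·0.874340·0.993776 = 195.061398

E0=195.0614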